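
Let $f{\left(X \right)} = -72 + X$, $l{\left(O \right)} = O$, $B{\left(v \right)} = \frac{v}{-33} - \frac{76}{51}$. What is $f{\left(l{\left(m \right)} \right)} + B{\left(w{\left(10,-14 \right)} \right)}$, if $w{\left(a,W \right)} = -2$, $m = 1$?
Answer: $- \frac{40633}{561} \approx -72.43$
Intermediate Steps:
$B{\left(v \right)} = - \frac{76}{51} - \frac{v}{33}$ ($B{\left(v \right)} = v \left(- \frac{1}{33}\right) - \frac{76}{51} = - \frac{v}{33} - \frac{76}{51} = - \frac{76}{51} - \frac{v}{33}$)
$f{\left(l{\left(m \right)} \right)} + B{\left(w{\left(10,-14 \right)} \right)} = \left(-72 + 1\right) - \frac{802}{561} = -71 + \left(- \frac{76}{51} + \frac{2}{33}\right) = -71 - \frac{802}{561} = - \frac{40633}{561}$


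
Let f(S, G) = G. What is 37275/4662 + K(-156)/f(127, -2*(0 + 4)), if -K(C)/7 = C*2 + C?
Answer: -44567/111 ≈ -401.50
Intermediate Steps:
K(C) = -21*C (K(C) = -7*(C*2 + C) = -7*(2*C + C) = -21*C)
37275/4662 + K(-156)/f(127, -2*(0 + 4)) = 37275/4662 + (-21*(-156))/((-2*(0 + 4))) = 37275*(1/4662) + 3276/((-2*4)) = 1775/222 + 3276/(-8) = 1775/222 + 3276*(-⅛) = 1775/222 - 819/2 = -44567/111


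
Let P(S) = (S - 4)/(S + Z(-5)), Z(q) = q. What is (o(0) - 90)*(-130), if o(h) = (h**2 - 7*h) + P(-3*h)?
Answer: 11596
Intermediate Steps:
P(S) = (-4 + S)/(-5 + S) (P(S) = (S - 4)/(S - 5) = (-4 + S)/(-5 + S))
o(h) = h**2 - 7*h + (-4 - 3*h)/(-5 - 3*h) (o(h) = (h**2 - 7*h) + (-4 - 3*h)/(-5 - 3*h) = h**2 - 7*h + (-4 - 3*h)/(-5 - 3*h))
(o(0) - 90)*(-130) = ((4 + 3*0 + 0*(-7 + 0)*(5 + 3*0))/(5 + 3*0) - 90)*(-130) = ((4 + 0 + 0*(-7)*(5 + 0))/(5 + 0) - 90)*(-130) = ((4 + 0 + 0*(-7)*5)/5 - 90)*(-130) = ((4 + 0 + 0)/5 - 90)*(-130) = ((1/5)*4 - 90)*(-130) = (4/5 - 90)*(-130) = -446/5*(-130) = 11596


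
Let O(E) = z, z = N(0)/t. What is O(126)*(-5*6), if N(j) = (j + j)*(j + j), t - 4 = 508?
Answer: 0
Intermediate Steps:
t = 512 (t = 4 + 508 = 512)
N(j) = 4*j² (N(j) = (2*j)*(2*j) = 4*j²)
z = 0 (z = (4*0²)/512 = (4*0)*(1/512) = 0*(1/512) = 0)
O(E) = 0
O(126)*(-5*6) = 0*(-5*6) = 0*(-30) = 0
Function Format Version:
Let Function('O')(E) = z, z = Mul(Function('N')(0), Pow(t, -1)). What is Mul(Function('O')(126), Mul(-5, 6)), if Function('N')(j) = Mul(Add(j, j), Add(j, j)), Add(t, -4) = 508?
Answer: 0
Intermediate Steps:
t = 512 (t = Add(4, 508) = 512)
Function('N')(j) = Mul(4, Pow(j, 2)) (Function('N')(j) = Mul(Mul(2, j), Mul(2, j)) = Mul(4, Pow(j, 2)))
z = 0 (z = Mul(Mul(4, Pow(0, 2)), Pow(512, -1)) = Mul(Mul(4, 0), Rational(1, 512)) = Mul(0, Rational(1, 512)) = 0)
Function('O')(E) = 0
Mul(Function('O')(126), Mul(-5, 6)) = Mul(0, Mul(-5, 6)) = Mul(0, -30) = 0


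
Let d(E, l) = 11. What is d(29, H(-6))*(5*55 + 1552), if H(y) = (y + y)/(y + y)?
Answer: 20097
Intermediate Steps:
H(y) = 1 (H(y) = (2*y)/((2*y)) = (2*y)*(1/(2*y)) = 1)
d(29, H(-6))*(5*55 + 1552) = 11*(5*55 + 1552) = 11*(275 + 1552) = 11*1827 = 20097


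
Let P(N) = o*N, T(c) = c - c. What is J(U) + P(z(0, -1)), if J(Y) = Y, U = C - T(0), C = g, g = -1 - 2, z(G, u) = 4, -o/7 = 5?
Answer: -143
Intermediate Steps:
o = -35 (o = -7*5 = -35)
T(c) = 0
P(N) = -35*N
g = -3
C = -3
U = -3 (U = -3 - 1*0 = -3 + 0 = -3)
J(U) + P(z(0, -1)) = -3 - 35*4 = -3 - 140 = -143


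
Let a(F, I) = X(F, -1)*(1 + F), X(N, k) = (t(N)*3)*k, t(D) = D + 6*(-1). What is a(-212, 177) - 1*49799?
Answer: -187793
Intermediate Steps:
t(D) = -6 + D (t(D) = D - 6 = -6 + D)
X(N, k) = k*(-18 + 3*N) (X(N, k) = ((-6 + N)*3)*k = (-18 + 3*N)*k = k*(-18 + 3*N))
a(F, I) = (1 + F)*(18 - 3*F) (a(F, I) = (3*(-1)*(-6 + F))*(1 + F) = (18 - 3*F)*(1 + F) = (1 + F)*(18 - 3*F))
a(-212, 177) - 1*49799 = -3*(1 - 212)*(-6 - 212) - 1*49799 = -3*(-211)*(-218) - 49799 = -137994 - 49799 = -187793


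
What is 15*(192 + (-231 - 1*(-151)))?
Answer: 1680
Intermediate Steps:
15*(192 + (-231 - 1*(-151))) = 15*(192 + (-231 + 151)) = 15*(192 - 80) = 15*112 = 1680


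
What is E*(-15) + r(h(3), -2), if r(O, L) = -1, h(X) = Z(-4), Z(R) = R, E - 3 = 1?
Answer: -61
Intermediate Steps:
E = 4 (E = 3 + 1 = 4)
h(X) = -4
E*(-15) + r(h(3), -2) = 4*(-15) - 1 = -60 - 1 = -61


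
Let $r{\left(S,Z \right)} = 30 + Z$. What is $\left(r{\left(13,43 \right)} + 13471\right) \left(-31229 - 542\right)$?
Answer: $-430306424$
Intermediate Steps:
$\left(r{\left(13,43 \right)} + 13471\right) \left(-31229 - 542\right) = \left(\left(30 + 43\right) + 13471\right) \left(-31229 - 542\right) = \left(73 + 13471\right) \left(-31771\right) = 13544 \left(-31771\right) = -430306424$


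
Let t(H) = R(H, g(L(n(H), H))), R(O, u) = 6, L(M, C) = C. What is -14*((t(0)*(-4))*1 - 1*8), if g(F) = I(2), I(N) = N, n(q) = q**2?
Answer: 448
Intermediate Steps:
g(F) = 2
t(H) = 6
-14*((t(0)*(-4))*1 - 1*8) = -14*((6*(-4))*1 - 1*8) = -14*(-24*1 - 8) = -14*(-24 - 8) = -14*(-32) = 448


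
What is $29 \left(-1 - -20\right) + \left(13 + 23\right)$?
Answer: $587$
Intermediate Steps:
$29 \left(-1 - -20\right) + \left(13 + 23\right) = 29 \left(-1 + 20\right) + 36 = 29 \cdot 19 + 36 = 551 + 36 = 587$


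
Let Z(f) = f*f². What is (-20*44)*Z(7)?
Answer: -301840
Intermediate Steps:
Z(f) = f³
(-20*44)*Z(7) = -20*44*7³ = -880*343 = -301840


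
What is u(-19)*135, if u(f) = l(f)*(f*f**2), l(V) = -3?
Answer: 2777895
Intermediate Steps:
u(f) = -3*f**3 (u(f) = -3*f*f**2 = -3*f**3)
u(-19)*135 = -3*(-19)**3*135 = -3*(-6859)*135 = 20577*135 = 2777895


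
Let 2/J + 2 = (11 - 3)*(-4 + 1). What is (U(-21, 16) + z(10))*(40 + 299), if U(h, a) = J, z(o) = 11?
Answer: 48138/13 ≈ 3702.9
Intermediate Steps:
J = -1/13 (J = 2/(-2 + (11 - 3)*(-4 + 1)) = 2/(-2 + 8*(-3)) = 2/(-2 - 24) = 2/(-26) = 2*(-1/26) = -1/13 ≈ -0.076923)
U(h, a) = -1/13
(U(-21, 16) + z(10))*(40 + 299) = (-1/13 + 11)*(40 + 299) = (142/13)*339 = 48138/13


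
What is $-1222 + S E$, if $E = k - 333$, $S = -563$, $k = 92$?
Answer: $134461$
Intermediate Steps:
$E = -241$ ($E = 92 - 333 = -241$)
$-1222 + S E = -1222 - -135683 = -1222 + 135683 = 134461$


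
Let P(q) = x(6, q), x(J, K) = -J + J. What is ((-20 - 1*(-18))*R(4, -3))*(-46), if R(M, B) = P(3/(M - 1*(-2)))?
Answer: 0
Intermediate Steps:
x(J, K) = 0
P(q) = 0
R(M, B) = 0
((-20 - 1*(-18))*R(4, -3))*(-46) = ((-20 - 1*(-18))*0)*(-46) = ((-20 + 18)*0)*(-46) = -2*0*(-46) = 0*(-46) = 0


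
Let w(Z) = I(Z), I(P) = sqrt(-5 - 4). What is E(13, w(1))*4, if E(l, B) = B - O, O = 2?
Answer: -8 + 12*I ≈ -8.0 + 12.0*I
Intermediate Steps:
I(P) = 3*I (I(P) = sqrt(-9) = 3*I)
w(Z) = 3*I
E(l, B) = -2 + B (E(l, B) = B - 1*2 = B - 2 = -2 + B)
E(13, w(1))*4 = (-2 + 3*I)*4 = -8 + 12*I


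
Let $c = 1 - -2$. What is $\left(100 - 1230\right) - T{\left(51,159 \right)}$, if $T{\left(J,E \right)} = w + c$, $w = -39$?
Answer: $-1094$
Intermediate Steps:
$c = 3$ ($c = 1 + 2 = 3$)
$T{\left(J,E \right)} = -36$ ($T{\left(J,E \right)} = -39 + 3 = -36$)
$\left(100 - 1230\right) - T{\left(51,159 \right)} = \left(100 - 1230\right) - -36 = \left(100 - 1230\right) + 36 = -1130 + 36 = -1094$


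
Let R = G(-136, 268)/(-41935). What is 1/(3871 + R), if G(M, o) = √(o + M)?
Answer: 6807324694975/26351153894248093 + 83870*√33/26351153894248093 ≈ 0.00025833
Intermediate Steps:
G(M, o) = √(M + o)
R = -2*√33/41935 (R = √(-136 + 268)/(-41935) = √132*(-1/41935) = (2*√33)*(-1/41935) = -2*√33/41935 ≈ -0.00027397)
1/(3871 + R) = 1/(3871 - 2*√33/41935)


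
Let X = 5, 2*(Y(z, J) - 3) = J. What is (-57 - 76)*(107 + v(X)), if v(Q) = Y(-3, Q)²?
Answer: -73017/4 ≈ -18254.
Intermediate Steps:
Y(z, J) = 3 + J/2
v(Q) = (3 + Q/2)²
(-57 - 76)*(107 + v(X)) = (-57 - 76)*(107 + (6 + 5)²/4) = -133*(107 + (¼)*11²) = -133*(107 + (¼)*121) = -133*(107 + 121/4) = -133*549/4 = -73017/4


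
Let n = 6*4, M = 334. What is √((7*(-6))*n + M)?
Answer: I*√674 ≈ 25.962*I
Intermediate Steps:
n = 24
√((7*(-6))*n + M) = √((7*(-6))*24 + 334) = √(-42*24 + 334) = √(-1008 + 334) = √(-674) = I*√674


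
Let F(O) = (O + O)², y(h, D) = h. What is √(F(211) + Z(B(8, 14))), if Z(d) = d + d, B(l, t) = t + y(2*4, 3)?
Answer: 12*√1237 ≈ 422.05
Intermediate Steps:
B(l, t) = 8 + t (B(l, t) = t + 2*4 = t + 8 = 8 + t)
Z(d) = 2*d
F(O) = 4*O² (F(O) = (2*O)² = 4*O²)
√(F(211) + Z(B(8, 14))) = √(4*211² + 2*(8 + 14)) = √(4*44521 + 2*22) = √(178084 + 44) = √178128 = 12*√1237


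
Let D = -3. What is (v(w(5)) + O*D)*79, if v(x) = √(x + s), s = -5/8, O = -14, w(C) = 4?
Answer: 3318 + 237*√6/4 ≈ 3463.1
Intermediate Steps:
s = -5/8 (s = -5*⅛ = -5/8 ≈ -0.62500)
v(x) = √(-5/8 + x) (v(x) = √(x - 5/8) = √(-5/8 + x))
(v(w(5)) + O*D)*79 = (√(-10 + 16*4)/4 - 14*(-3))*79 = (√(-10 + 64)/4 + 42)*79 = (√54/4 + 42)*79 = ((3*√6)/4 + 42)*79 = (3*√6/4 + 42)*79 = (42 + 3*√6/4)*79 = 3318 + 237*√6/4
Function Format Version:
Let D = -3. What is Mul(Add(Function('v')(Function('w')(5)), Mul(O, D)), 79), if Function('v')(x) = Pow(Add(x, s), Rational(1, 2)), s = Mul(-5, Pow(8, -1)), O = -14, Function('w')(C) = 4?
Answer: Add(3318, Mul(Rational(237, 4), Pow(6, Rational(1, 2)))) ≈ 3463.1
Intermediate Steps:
s = Rational(-5, 8) (s = Mul(-5, Rational(1, 8)) = Rational(-5, 8) ≈ -0.62500)
Function('v')(x) = Pow(Add(Rational(-5, 8), x), Rational(1, 2)) (Function('v')(x) = Pow(Add(x, Rational(-5, 8)), Rational(1, 2)) = Pow(Add(Rational(-5, 8), x), Rational(1, 2)))
Mul(Add(Function('v')(Function('w')(5)), Mul(O, D)), 79) = Mul(Add(Mul(Rational(1, 4), Pow(Add(-10, Mul(16, 4)), Rational(1, 2))), Mul(-14, -3)), 79) = Mul(Add(Mul(Rational(1, 4), Pow(Add(-10, 64), Rational(1, 2))), 42), 79) = Mul(Add(Mul(Rational(1, 4), Pow(54, Rational(1, 2))), 42), 79) = Mul(Add(Mul(Rational(1, 4), Mul(3, Pow(6, Rational(1, 2)))), 42), 79) = Mul(Add(Mul(Rational(3, 4), Pow(6, Rational(1, 2))), 42), 79) = Mul(Add(42, Mul(Rational(3, 4), Pow(6, Rational(1, 2)))), 79) = Add(3318, Mul(Rational(237, 4), Pow(6, Rational(1, 2))))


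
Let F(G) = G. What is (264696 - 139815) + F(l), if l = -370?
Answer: 124511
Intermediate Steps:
(264696 - 139815) + F(l) = (264696 - 139815) - 370 = 124881 - 370 = 124511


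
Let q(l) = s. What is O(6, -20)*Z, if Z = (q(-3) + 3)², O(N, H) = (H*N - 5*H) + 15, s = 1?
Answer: -80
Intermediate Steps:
q(l) = 1
O(N, H) = 15 - 5*H + H*N (O(N, H) = (-5*H + H*N) + 15 = 15 - 5*H + H*N)
Z = 16 (Z = (1 + 3)² = 4² = 16)
O(6, -20)*Z = (15 - 5*(-20) - 20*6)*16 = (15 + 100 - 120)*16 = -5*16 = -80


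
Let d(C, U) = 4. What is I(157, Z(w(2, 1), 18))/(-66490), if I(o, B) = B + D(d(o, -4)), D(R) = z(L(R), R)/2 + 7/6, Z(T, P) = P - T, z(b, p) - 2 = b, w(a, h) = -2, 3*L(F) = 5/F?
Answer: -179/531920 ≈ -0.00033652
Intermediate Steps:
L(F) = 5/(3*F) (L(F) = (5/F)/3 = 5/(3*F))
z(b, p) = 2 + b
D(R) = 13/6 + 5/(6*R) (D(R) = (2 + 5/(3*R))/2 + 7/6 = (2 + 5/(3*R))*(1/2) + 7*(1/6) = (1 + 5/(6*R)) + 7/6 = 13/6 + 5/(6*R))
I(o, B) = 19/8 + B (I(o, B) = B + (1/6)*(5 + 13*4)/4 = B + (1/6)*(1/4)*(5 + 52) = B + (1/6)*(1/4)*57 = B + 19/8 = 19/8 + B)
I(157, Z(w(2, 1), 18))/(-66490) = (19/8 + (18 - 1*(-2)))/(-66490) = (19/8 + (18 + 2))*(-1/66490) = (19/8 + 20)*(-1/66490) = (179/8)*(-1/66490) = -179/531920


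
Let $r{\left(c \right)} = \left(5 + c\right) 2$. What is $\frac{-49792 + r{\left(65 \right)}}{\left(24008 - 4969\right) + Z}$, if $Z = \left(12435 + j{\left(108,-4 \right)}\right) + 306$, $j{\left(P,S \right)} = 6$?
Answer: $- \frac{24826}{15893} \approx -1.5621$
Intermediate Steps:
$r{\left(c \right)} = 10 + 2 c$
$Z = 12747$ ($Z = \left(12435 + 6\right) + 306 = 12441 + 306 = 12747$)
$\frac{-49792 + r{\left(65 \right)}}{\left(24008 - 4969\right) + Z} = \frac{-49792 + \left(10 + 2 \cdot 65\right)}{\left(24008 - 4969\right) + 12747} = \frac{-49792 + \left(10 + 130\right)}{19039 + 12747} = \frac{-49792 + 140}{31786} = \left(-49652\right) \frac{1}{31786} = - \frac{24826}{15893}$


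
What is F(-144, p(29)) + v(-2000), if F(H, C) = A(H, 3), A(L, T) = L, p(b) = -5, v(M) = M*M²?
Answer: -8000000144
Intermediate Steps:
v(M) = M³
F(H, C) = H
F(-144, p(29)) + v(-2000) = -144 + (-2000)³ = -144 - 8000000000 = -8000000144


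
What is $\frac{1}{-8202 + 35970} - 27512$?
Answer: $- \frac{763953215}{27768} \approx -27512.0$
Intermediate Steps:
$\frac{1}{-8202 + 35970} - 27512 = \frac{1}{27768} - 27512 = - \frac{763953215}{27768}$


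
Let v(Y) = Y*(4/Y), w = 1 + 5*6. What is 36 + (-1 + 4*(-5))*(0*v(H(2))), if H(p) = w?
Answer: 36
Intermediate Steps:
w = 31 (w = 1 + 30 = 31)
H(p) = 31
v(Y) = 4
36 + (-1 + 4*(-5))*(0*v(H(2))) = 36 + (-1 + 4*(-5))*(0*4) = 36 + (-1 - 20)*0 = 36 - 21*0 = 36 + 0 = 36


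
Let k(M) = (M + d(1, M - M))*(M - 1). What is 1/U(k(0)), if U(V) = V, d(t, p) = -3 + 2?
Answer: 1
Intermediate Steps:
d(t, p) = -1
k(M) = (-1 + M)² (k(M) = (M - 1)*(M - 1) = (-1 + M)*(-1 + M) = (-1 + M)²)
1/U(k(0)) = 1/(1 + 0² - 2*0) = 1/(1 + 0 + 0) = 1/1 = 1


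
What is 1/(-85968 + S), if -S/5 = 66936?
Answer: -1/420648 ≈ -2.3773e-6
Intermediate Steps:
S = -334680 (S = -5*66936 = -334680)
1/(-85968 + S) = 1/(-85968 - 334680) = 1/(-420648) = -1/420648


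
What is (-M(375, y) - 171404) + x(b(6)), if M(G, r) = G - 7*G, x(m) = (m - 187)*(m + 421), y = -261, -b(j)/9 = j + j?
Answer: -261489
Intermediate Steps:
b(j) = -18*j (b(j) = -9*(j + j) = -18*j)
x(m) = (-187 + m)*(421 + m)
M(G, r) = -6*G
(-M(375, y) - 171404) + x(b(6)) = (-(-6)*375 - 171404) + (-78727 + (-18*6)**2 + 234*(-18*6)) = (-1*(-2250) - 171404) + (-78727 + (-108)**2 + 234*(-108)) = (2250 - 171404) + (-78727 + 11664 - 25272) = -169154 - 92335 = -261489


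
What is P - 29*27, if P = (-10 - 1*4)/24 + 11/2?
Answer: -9337/12 ≈ -778.08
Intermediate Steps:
P = 59/12 (P = (-10 - 4)*(1/24) + 11*(½) = -14*1/24 + 11/2 = -7/12 + 11/2 = 59/12 ≈ 4.9167)
P - 29*27 = 59/12 - 29*27 = 59/12 - 783 = -9337/12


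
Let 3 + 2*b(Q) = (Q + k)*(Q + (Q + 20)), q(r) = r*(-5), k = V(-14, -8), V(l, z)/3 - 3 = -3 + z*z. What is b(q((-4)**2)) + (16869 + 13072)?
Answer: 44199/2 ≈ 22100.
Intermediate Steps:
V(l, z) = 3*z**2 (V(l, z) = 9 + 3*(-3 + z*z) = 9 + 3*(-3 + z**2) = 9 + (-9 + 3*z**2) = 3*z**2)
k = 192 (k = 3*(-8)**2 = 3*64 = 192)
q(r) = -5*r
b(Q) = -3/2 + (20 + 2*Q)*(192 + Q)/2 (b(Q) = -3/2 + ((Q + 192)*(Q + (Q + 20)))/2 = -3/2 + ((192 + Q)*(Q + (20 + Q)))/2 = -3/2 + ((192 + Q)*(20 + 2*Q))/2 = -3/2 + ((20 + 2*Q)*(192 + Q))/2 = -3/2 + (20 + 2*Q)*(192 + Q)/2)
b(q((-4)**2)) + (16869 + 13072) = (3837/2 + (-5*(-4)**2)**2 + 202*(-5*(-4)**2)) + (16869 + 13072) = (3837/2 + (-5*16)**2 + 202*(-5*16)) + 29941 = (3837/2 + (-80)**2 + 202*(-80)) + 29941 = (3837/2 + 6400 - 16160) + 29941 = -15683/2 + 29941 = 44199/2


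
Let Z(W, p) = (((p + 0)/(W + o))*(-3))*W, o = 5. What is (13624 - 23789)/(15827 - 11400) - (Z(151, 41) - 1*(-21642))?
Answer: -260799789/12116 ≈ -21525.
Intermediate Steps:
Z(W, p) = -3*W*p/(5 + W) (Z(W, p) = (((p + 0)/(W + 5))*(-3))*W = ((p/(5 + W))*(-3))*W = (-3*p/(5 + W))*W = -3*W*p/(5 + W))
(13624 - 23789)/(15827 - 11400) - (Z(151, 41) - 1*(-21642)) = (13624 - 23789)/(15827 - 11400) - (-3*151*41/(5 + 151) - 1*(-21642)) = -10165/4427 - (-3*151*41/156 + 21642) = -10165*1/4427 - (-3*151*41*1/156 + 21642) = -535/233 - (-6191/52 + 21642) = -535/233 - 1*1119193/52 = -535/233 - 1119193/52 = -260799789/12116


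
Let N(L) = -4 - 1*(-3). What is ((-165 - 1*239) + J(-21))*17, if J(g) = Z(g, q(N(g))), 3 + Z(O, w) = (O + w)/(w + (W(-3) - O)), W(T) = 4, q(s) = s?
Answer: -83215/12 ≈ -6934.6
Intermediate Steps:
N(L) = -1 (N(L) = -4 + 3 = -1)
Z(O, w) = -3 + (O + w)/(4 + w - O) (Z(O, w) = -3 + (O + w)/(w + (4 - O)) = -3 + (O + w)/(4 + w - O))
J(g) = 2*(-5 + 2*g)/(3 - g) (J(g) = 2*(-6 - 1*(-1) + 2*g)/(4 - 1 - g) = 2*(-6 + 1 + 2*g)/(3 - g) = 2*(-5 + 2*g)/(3 - g))
((-165 - 1*239) + J(-21))*17 = ((-165 - 1*239) + 2*(5 - 2*(-21))/(-3 - 21))*17 = ((-165 - 239) + 2*(5 + 42)/(-24))*17 = (-404 + 2*(-1/24)*47)*17 = (-404 - 47/12)*17 = -4895/12*17 = -83215/12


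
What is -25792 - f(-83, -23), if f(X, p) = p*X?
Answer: -27701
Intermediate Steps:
f(X, p) = X*p
-25792 - f(-83, -23) = -25792 - (-83)*(-23) = -25792 - 1*1909 = -25792 - 1909 = -27701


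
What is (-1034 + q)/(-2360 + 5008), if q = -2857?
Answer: -3891/2648 ≈ -1.4694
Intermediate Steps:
(-1034 + q)/(-2360 + 5008) = (-1034 - 2857)/(-2360 + 5008) = -3891/2648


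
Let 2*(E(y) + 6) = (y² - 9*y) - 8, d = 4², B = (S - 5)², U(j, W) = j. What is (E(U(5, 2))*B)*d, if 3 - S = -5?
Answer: -2880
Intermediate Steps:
S = 8 (S = 3 - 1*(-5) = 3 + 5 = 8)
B = 9 (B = (8 - 5)² = 3² = 9)
d = 16
E(y) = -10 + y²/2 - 9*y/2 (E(y) = -6 + ((y² - 9*y) - 8)/2 = -6 + (-8 + y² - 9*y)/2 = -6 + (-4 + y²/2 - 9*y/2) = -10 + y²/2 - 9*y/2)
(E(U(5, 2))*B)*d = ((-10 + (½)*5² - 9/2*5)*9)*16 = ((-10 + (½)*25 - 45/2)*9)*16 = ((-10 + 25/2 - 45/2)*9)*16 = -20*9*16 = -180*16 = -2880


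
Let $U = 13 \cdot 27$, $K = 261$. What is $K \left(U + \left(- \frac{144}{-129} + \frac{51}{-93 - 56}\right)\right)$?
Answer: $\frac{588245976}{6407} \approx 91813.0$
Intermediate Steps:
$U = 351$
$K \left(U + \left(- \frac{144}{-129} + \frac{51}{-93 - 56}\right)\right) = 261 \left(351 + \left(- \frac{144}{-129} + \frac{51}{-93 - 56}\right)\right) = 261 \left(351 + \left(\left(-144\right) \left(- \frac{1}{129}\right) + \frac{51}{-93 - 56}\right)\right) = 261 \left(351 + \left(\frac{48}{43} + \frac{51}{-149}\right)\right) = 261 \left(351 + \left(\frac{48}{43} + 51 \left(- \frac{1}{149}\right)\right)\right) = 261 \left(351 + \left(\frac{48}{43} - \frac{51}{149}\right)\right) = 261 \left(351 + \frac{4959}{6407}\right) = 261 \cdot \frac{2253816}{6407} = \frac{588245976}{6407}$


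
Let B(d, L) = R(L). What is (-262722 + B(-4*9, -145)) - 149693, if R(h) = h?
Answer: -412560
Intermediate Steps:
B(d, L) = L
(-262722 + B(-4*9, -145)) - 149693 = (-262722 - 145) - 149693 = -262867 - 149693 = -412560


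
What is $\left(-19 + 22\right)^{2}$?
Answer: $9$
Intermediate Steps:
$\left(-19 + 22\right)^{2} = 3^{2} = 9$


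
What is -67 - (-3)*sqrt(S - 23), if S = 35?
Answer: -67 + 6*sqrt(3) ≈ -56.608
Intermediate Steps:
-67 - (-3)*sqrt(S - 23) = -67 - (-3)*sqrt(35 - 23) = -67 - (-3)*sqrt(12) = -67 - (-3)*2*sqrt(3) = -67 - (-6)*sqrt(3) = -67 + 6*sqrt(3)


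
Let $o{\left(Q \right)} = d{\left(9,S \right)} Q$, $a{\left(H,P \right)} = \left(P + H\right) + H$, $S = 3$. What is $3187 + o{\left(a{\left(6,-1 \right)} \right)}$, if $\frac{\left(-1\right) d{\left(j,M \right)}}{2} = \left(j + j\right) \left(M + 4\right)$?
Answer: $415$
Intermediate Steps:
$a{\left(H,P \right)} = P + 2 H$ ($a{\left(H,P \right)} = \left(H + P\right) + H = P + 2 H$)
$d{\left(j,M \right)} = - 4 j \left(4 + M\right)$ ($d{\left(j,M \right)} = - 2 \left(j + j\right) \left(M + 4\right) = - 2 \cdot 2 j \left(4 + M\right) = - 4 j \left(4 + M\right)$)
$o{\left(Q \right)} = - 252 Q$ ($o{\left(Q \right)} = \left(-4\right) 9 \left(4 + 3\right) Q = \left(-4\right) 9 \cdot 7 Q = - 252 Q$)
$3187 + o{\left(a{\left(6,-1 \right)} \right)} = 3187 - 252 \left(-1 + 2 \cdot 6\right) = 3187 - 252 \left(-1 + 12\right) = 3187 - 2772 = 415$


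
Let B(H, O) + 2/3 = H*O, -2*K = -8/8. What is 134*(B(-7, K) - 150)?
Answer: -61975/3 ≈ -20658.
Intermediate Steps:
K = ½ (K = -(-4)/8 = -½*(-1) = ½ ≈ 0.50000)
B(H, O) = -⅔ + H*O
134*(B(-7, K) - 150) = 134*((-⅔ - 7*½) - 150) = 134*((-⅔ - 7/2) - 150) = 134*(-25/6 - 150) = 134*(-925/6) = -61975/3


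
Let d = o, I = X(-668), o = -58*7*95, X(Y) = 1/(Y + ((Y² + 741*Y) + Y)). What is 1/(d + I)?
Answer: -50100/1932357001 ≈ -2.5927e-5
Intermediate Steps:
X(Y) = 1/(Y² + 743*Y) (X(Y) = 1/(Y + (Y² + 742*Y)) = 1/(Y² + 743*Y))
o = -38570 (o = -406*95 = -38570)
I = -1/50100 (I = 1/((-668)*(743 - 668)) = -1/668/75 = -1/668*1/75 = -1/50100 ≈ -1.9960e-5)
d = -38570
1/(d + I) = 1/(-38570 - 1/50100) = 1/(-1932357001/50100) = -50100/1932357001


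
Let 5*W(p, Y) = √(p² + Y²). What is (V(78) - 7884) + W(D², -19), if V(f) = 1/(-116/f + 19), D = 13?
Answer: -5384733/683 + √28922/5 ≈ -7849.9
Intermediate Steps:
V(f) = 1/(19 - 116/f)
W(p, Y) = √(Y² + p²)/5 (W(p, Y) = √(p² + Y²)/5 = √(Y² + p²)/5)
(V(78) - 7884) + W(D², -19) = (78/(-116 + 19*78) - 7884) + √((-19)² + (13²)²)/5 = (78/(-116 + 1482) - 7884) + √(361 + 169²)/5 = (78/1366 - 7884) + √(361 + 28561)/5 = (78*(1/1366) - 7884) + √28922/5 = (39/683 - 7884) + √28922/5 = -5384733/683 + √28922/5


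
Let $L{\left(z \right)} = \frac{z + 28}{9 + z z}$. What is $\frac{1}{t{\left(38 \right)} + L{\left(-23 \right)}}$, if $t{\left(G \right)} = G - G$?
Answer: $\frac{538}{5} \approx 107.6$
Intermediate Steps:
$t{\left(G \right)} = 0$
$L{\left(z \right)} = \frac{28 + z}{9 + z^{2}}$
$\frac{1}{t{\left(38 \right)} + L{\left(-23 \right)}} = \frac{1}{0 + \frac{28 - 23}{9 + \left(-23\right)^{2}}} = \frac{1}{0 + \frac{1}{9 + 529} \cdot 5} = \frac{1}{0 + \frac{1}{538} \cdot 5} = \frac{1}{0 + \frac{5}{538}} = \frac{1}{\frac{5}{538}} = \frac{538}{5}$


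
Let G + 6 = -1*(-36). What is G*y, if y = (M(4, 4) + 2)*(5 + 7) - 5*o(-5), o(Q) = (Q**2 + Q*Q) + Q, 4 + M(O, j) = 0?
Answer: -7470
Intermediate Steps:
M(O, j) = -4 (M(O, j) = -4 + 0 = -4)
o(Q) = Q + 2*Q**2 (o(Q) = (Q**2 + Q**2) + Q = 2*Q**2 + Q = Q + 2*Q**2)
G = 30 (G = -6 - 1*(-36) = -6 + 36 = 30)
y = -249 (y = (-4 + 2)*(5 + 7) - (-25)*(1 + 2*(-5)) = -2*12 - (-25)*(1 - 10) = -24 - (-25)*(-9) = -24 - 5*45 = -24 - 225 = -249)
G*y = 30*(-249) = -7470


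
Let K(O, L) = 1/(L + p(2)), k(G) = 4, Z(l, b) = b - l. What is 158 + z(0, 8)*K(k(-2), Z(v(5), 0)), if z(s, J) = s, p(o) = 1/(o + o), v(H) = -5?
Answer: 158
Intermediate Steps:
p(o) = 1/(2*o)
K(O, L) = 1/(¼ + L) (K(O, L) = 1/(L + (½)/2) = 1/(L + (½)*(½)) = 1/(L + ¼) = 1/(¼ + L))
158 + z(0, 8)*K(k(-2), Z(v(5), 0)) = 158 + 0*(4/(1 + 4*(0 - 1*(-5)))) = 158 + 0*(4/(1 + 4*(0 + 5))) = 158 + 0*(4/(1 + 4*5)) = 158 + 0*(4/(1 + 20)) = 158 + 0*(4/21) = 158 + 0 = 158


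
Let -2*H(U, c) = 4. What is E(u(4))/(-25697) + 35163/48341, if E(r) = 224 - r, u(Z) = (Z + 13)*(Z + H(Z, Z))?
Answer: 894398821/1242218677 ≈ 0.72000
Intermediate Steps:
H(U, c) = -2 (H(U, c) = -½*4 = -2)
u(Z) = (-2 + Z)*(13 + Z) (u(Z) = (Z + 13)*(Z - 2) = (13 + Z)*(-2 + Z) = (-2 + Z)*(13 + Z))
E(u(4))/(-25697) + 35163/48341 = (224 - (-26 + 4² + 11*4))/(-25697) + 35163/48341 = (224 - (-26 + 16 + 44))*(-1/25697) + 35163*(1/48341) = (224 - 1*34)*(-1/25697) + 35163/48341 = (224 - 34)*(-1/25697) + 35163/48341 = 190*(-1/25697) + 35163/48341 = -190/25697 + 35163/48341 = 894398821/1242218677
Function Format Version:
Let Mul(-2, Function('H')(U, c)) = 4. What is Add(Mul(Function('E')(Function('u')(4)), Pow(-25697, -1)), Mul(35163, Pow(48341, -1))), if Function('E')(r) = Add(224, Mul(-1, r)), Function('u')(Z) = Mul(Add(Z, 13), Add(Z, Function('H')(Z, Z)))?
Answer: Rational(894398821, 1242218677) ≈ 0.72000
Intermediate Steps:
Function('H')(U, c) = -2 (Function('H')(U, c) = Mul(Rational(-1, 2), 4) = -2)
Function('u')(Z) = Mul(Add(-2, Z), Add(13, Z)) (Function('u')(Z) = Mul(Add(Z, 13), Add(Z, -2)) = Mul(Add(13, Z), Add(-2, Z)) = Mul(Add(-2, Z), Add(13, Z)))
Add(Mul(Function('E')(Function('u')(4)), Pow(-25697, -1)), Mul(35163, Pow(48341, -1))) = Add(Mul(Add(224, Mul(-1, Add(-26, Pow(4, 2), Mul(11, 4)))), Pow(-25697, -1)), Mul(35163, Pow(48341, -1))) = Add(Mul(Add(224, Mul(-1, Add(-26, 16, 44))), Rational(-1, 25697)), Mul(35163, Rational(1, 48341))) = Add(Mul(Add(224, Mul(-1, 34)), Rational(-1, 25697)), Rational(35163, 48341)) = Add(Mul(Add(224, -34), Rational(-1, 25697)), Rational(35163, 48341)) = Add(Mul(190, Rational(-1, 25697)), Rational(35163, 48341)) = Add(Rational(-190, 25697), Rational(35163, 48341)) = Rational(894398821, 1242218677)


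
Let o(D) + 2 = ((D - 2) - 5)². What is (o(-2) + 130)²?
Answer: 43681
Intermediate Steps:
o(D) = -2 + (-7 + D)² (o(D) = -2 + ((D - 2) - 5)² = -2 + ((-2 + D) - 5)² = -2 + (-7 + D)²)
(o(-2) + 130)² = ((-2 + (-7 - 2)²) + 130)² = ((-2 + (-9)²) + 130)² = ((-2 + 81) + 130)² = (79 + 130)² = 209² = 43681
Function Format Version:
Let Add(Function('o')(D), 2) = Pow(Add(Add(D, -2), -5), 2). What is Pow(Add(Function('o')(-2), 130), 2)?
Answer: 43681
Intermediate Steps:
Function('o')(D) = Add(-2, Pow(Add(-7, D), 2)) (Function('o')(D) = Add(-2, Pow(Add(Add(D, -2), -5), 2)) = Add(-2, Pow(Add(Add(-2, D), -5), 2)) = Add(-2, Pow(Add(-7, D), 2)))
Pow(Add(Function('o')(-2), 130), 2) = Pow(Add(Add(-2, Pow(Add(-7, -2), 2)), 130), 2) = Pow(Add(Add(-2, Pow(-9, 2)), 130), 2) = Pow(Add(Add(-2, 81), 130), 2) = Pow(Add(79, 130), 2) = Pow(209, 2) = 43681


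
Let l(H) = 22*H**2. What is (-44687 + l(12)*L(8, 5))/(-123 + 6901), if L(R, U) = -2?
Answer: -51023/6778 ≈ -7.5277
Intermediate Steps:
(-44687 + l(12)*L(8, 5))/(-123 + 6901) = (-44687 + (22*12**2)*(-2))/(-123 + 6901) = (-44687 + (22*144)*(-2))/6778 = (-44687 + 3168*(-2))*(1/6778) = (-44687 - 6336)*(1/6778) = -51023*1/6778 = -51023/6778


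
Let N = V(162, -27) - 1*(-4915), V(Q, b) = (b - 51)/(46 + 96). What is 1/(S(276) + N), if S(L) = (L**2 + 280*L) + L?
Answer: 71/11263898 ≈ 6.3033e-6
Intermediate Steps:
V(Q, b) = -51/142 + b/142 (V(Q, b) = (-51 + b)/142 = (-51 + b)*(1/142) = -51/142 + b/142)
S(L) = L**2 + 281*L
N = 348926/71 (N = (-51/142 + (1/142)*(-27)) - 1*(-4915) = (-51/142 - 27/142) + 4915 = -39/71 + 4915 = 348926/71 ≈ 4914.5)
1/(S(276) + N) = 1/(276*(281 + 276) + 348926/71) = 1/(276*557 + 348926/71) = 1/(153732 + 348926/71) = 1/(11263898/71) = 71/11263898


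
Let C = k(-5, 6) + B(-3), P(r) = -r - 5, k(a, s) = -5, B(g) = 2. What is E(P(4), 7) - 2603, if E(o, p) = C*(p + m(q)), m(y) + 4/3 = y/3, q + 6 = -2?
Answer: -2612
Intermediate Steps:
q = -8 (q = -6 - 2 = -8)
m(y) = -4/3 + y/3
P(r) = -5 - r
C = -3 (C = -5 + 2 = -3)
E(o, p) = 12 - 3*p (E(o, p) = -3*(p + (-4/3 + (⅓)*(-8))) = -3*(p + (-4/3 - 8/3)) = -3*(p - 4) = -3*(-4 + p) = 12 - 3*p)
E(P(4), 7) - 2603 = (12 - 3*7) - 2603 = (12 - 21) - 2603 = -9 - 2603 = -2612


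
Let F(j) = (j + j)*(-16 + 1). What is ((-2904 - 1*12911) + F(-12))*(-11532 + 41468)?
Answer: -462660880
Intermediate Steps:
F(j) = -30*j (F(j) = (2*j)*(-15) = -30*j)
((-2904 - 1*12911) + F(-12))*(-11532 + 41468) = ((-2904 - 1*12911) - 30*(-12))*(-11532 + 41468) = ((-2904 - 12911) + 360)*29936 = (-15815 + 360)*29936 = -15455*29936 = -462660880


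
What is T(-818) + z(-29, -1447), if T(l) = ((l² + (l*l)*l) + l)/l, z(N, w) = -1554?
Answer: 666753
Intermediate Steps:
T(l) = (l + l² + l³)/l (T(l) = ((l² + l²*l) + l)/l = ((l² + l³) + l)/l = (l + l² + l³)/l)
T(-818) + z(-29, -1447) = (1 - 818 + (-818)²) - 1554 = (1 - 818 + 669124) - 1554 = 668307 - 1554 = 666753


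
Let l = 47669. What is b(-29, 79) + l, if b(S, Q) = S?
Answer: 47640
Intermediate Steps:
b(-29, 79) + l = -29 + 47669 = 47640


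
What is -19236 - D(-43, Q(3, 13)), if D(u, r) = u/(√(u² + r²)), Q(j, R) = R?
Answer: -19236 + 43*√2018/2018 ≈ -19235.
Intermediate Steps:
D(u, r) = u/√(r² + u²) (D(u, r) = u/(√(r² + u²)) = u/√(r² + u²))
-19236 - D(-43, Q(3, 13)) = -19236 - (-43)/√(13² + (-43)²) = -19236 - (-43)/√(169 + 1849) = -19236 - (-43)/√2018 = -19236 - (-43)*√2018/2018 = -19236 + 43*√2018/2018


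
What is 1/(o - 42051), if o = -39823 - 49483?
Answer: -1/131357 ≈ -7.6128e-6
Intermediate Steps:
o = -89306
1/(o - 42051) = 1/(-89306 - 42051) = 1/(-131357) = -1/131357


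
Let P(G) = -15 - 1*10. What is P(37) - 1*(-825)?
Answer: 800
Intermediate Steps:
P(G) = -25 (P(G) = -15 - 10 = -25)
P(37) - 1*(-825) = -25 - 1*(-825) = -25 + 825 = 800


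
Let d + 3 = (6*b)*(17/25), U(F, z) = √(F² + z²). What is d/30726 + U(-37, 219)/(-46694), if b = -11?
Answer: -133/85350 - √49330/46694 ≈ -0.0063149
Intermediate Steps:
d = -1197/25 (d = -3 + (6*(-11))*(17/25) = -3 - 1122/25 = -1197/25 ≈ -47.880)
d/30726 + U(-37, 219)/(-46694) = -1197/25/30726 + √((-37)² + 219²)/(-46694) = -1197/25*1/30726 + √(1369 + 47961)*(-1/46694) = -133/85350 + √49330*(-1/46694) = -133/85350 - √49330/46694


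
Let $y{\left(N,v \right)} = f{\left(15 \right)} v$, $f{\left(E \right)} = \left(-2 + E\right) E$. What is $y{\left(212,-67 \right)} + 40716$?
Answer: $27651$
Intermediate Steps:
$f{\left(E \right)} = E \left(-2 + E\right)$
$y{\left(N,v \right)} = 195 v$ ($y{\left(N,v \right)} = 15 \left(-2 + 15\right) v = 15 \cdot 13 v = 195 v$)
$y{\left(212,-67 \right)} + 40716 = 195 \left(-67\right) + 40716 = -13065 + 40716 = 27651$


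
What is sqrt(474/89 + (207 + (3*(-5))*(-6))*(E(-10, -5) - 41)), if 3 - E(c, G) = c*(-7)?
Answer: I*sqrt(254031810)/89 ≈ 179.08*I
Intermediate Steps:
E(c, G) = 3 + 7*c (E(c, G) = 3 - c*(-7) = 3 - (-7)*c = 3 + 7*c)
sqrt(474/89 + (207 + (3*(-5))*(-6))*(E(-10, -5) - 41)) = sqrt(474/89 + (207 + (3*(-5))*(-6))*((3 + 7*(-10)) - 41)) = sqrt(474*(1/89) + (207 - 15*(-6))*((3 - 70) - 41)) = sqrt(474/89 + (207 + 90)*(-67 - 41)) = sqrt(474/89 + 297*(-108)) = sqrt(474/89 - 32076) = sqrt(-2854290/89) = I*sqrt(254031810)/89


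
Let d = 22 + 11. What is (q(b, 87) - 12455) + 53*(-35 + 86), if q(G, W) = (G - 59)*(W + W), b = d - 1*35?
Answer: -20366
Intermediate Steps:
d = 33
b = -2 (b = 33 - 1*35 = 33 - 35 = -2)
q(G, W) = 2*W*(-59 + G) (q(G, W) = (-59 + G)*(2*W) = 2*W*(-59 + G))
(q(b, 87) - 12455) + 53*(-35 + 86) = (2*87*(-59 - 2) - 12455) + 53*(-35 + 86) = (2*87*(-61) - 12455) + 53*51 = (-10614 - 12455) + 2703 = -23069 + 2703 = -20366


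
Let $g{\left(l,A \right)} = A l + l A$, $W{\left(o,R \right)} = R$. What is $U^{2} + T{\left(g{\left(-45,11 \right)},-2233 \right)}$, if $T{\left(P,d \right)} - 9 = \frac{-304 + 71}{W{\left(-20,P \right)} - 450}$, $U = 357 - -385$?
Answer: $\frac{792825353}{1440} \approx 5.5057 \cdot 10^{5}$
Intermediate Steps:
$g{\left(l,A \right)} = 2 A l$ ($g{\left(l,A \right)} = A l + A l = 2 A l$)
$U = 742$ ($U = 357 + 385 = 742$)
$T{\left(P,d \right)} = 9 - \frac{233}{-450 + P}$ ($T{\left(P,d \right)} = 9 + \frac{-304 + 71}{P - 450} = 9 - \frac{233}{P - 450} = 9 - \frac{233}{-450 + P}$)
$U^{2} + T{\left(g{\left(-45,11 \right)},-2233 \right)} = 742^{2} + \frac{-4283 + 9 \cdot 2 \cdot 11 \left(-45\right)}{-450 + 2 \cdot 11 \left(-45\right)} = 550564 + \frac{-4283 + 9 \left(-990\right)}{-450 - 990} = 550564 + \frac{-4283 - 8910}{-1440} = 550564 - - \frac{13193}{1440} = 550564 + \frac{13193}{1440} = \frac{792825353}{1440}$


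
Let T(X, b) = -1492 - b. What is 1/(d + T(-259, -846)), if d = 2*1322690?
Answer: 1/2644734 ≈ 3.7811e-7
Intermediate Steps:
d = 2645380
1/(d + T(-259, -846)) = 1/(2645380 + (-1492 - 1*(-846))) = 1/(2645380 + (-1492 + 846)) = 1/(2645380 - 646) = 1/2644734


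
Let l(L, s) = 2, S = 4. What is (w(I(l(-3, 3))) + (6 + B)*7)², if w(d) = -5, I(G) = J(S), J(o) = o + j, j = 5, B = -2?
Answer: 529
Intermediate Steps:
J(o) = 5 + o (J(o) = o + 5 = 5 + o)
I(G) = 9 (I(G) = 5 + 4 = 9)
(w(I(l(-3, 3))) + (6 + B)*7)² = (-5 + (6 - 2)*7)² = (-5 + 4*7)² = (-5 + 28)² = 23² = 529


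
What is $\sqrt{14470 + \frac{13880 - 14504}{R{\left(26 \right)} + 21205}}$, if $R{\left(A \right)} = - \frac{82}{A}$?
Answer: $\frac{2 \sqrt{4293997079722}}{34453} \approx 120.29$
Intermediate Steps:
$\sqrt{14470 + \frac{13880 - 14504}{R{\left(26 \right)} + 21205}} = \sqrt{14470 + \frac{13880 - 14504}{- \frac{82}{26} + 21205}} = \sqrt{14470 - \frac{624}{\left(-82\right) \frac{1}{26} + 21205}} = \sqrt{14470 - \frac{624}{- \frac{41}{13} + 21205}} = \sqrt{14470 - \frac{624}{\frac{275624}{13}}} = \sqrt{14470 - \frac{1014}{34453}} = \sqrt{\frac{498533896}{34453}} = \frac{2 \sqrt{4293997079722}}{34453}$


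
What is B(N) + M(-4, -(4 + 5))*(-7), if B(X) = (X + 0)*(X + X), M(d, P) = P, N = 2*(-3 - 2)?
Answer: 263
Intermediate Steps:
N = -10 (N = 2*(-5) = -10)
B(X) = 2*X² (B(X) = X*(2*X) = 2*X²)
B(N) + M(-4, -(4 + 5))*(-7) = 2*(-10)² - (4 + 5)*(-7) = 2*100 - 1*9*(-7) = 200 - 9*(-7) = 200 + 63 = 263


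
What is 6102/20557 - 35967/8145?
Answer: -229890943/55812255 ≈ -4.1190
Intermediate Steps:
6102/20557 - 35967/8145 = 6102*(1/20557) - 35967*1/8145 = 6102/20557 - 11989/2715 = -229890943/55812255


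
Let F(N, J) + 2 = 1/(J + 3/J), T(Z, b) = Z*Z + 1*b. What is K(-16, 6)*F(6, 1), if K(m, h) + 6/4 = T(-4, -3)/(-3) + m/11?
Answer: 3367/264 ≈ 12.754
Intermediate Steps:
T(Z, b) = b + Z² (T(Z, b) = Z² + b = b + Z²)
K(m, h) = -35/6 + m/11 (K(m, h) = -3/2 + ((-3 + (-4)²)/(-3) + m/11) = -3/2 + ((-3 + 16)*(-⅓) + m*(1/11)) = -3/2 + (13*(-⅓) + m/11) = -3/2 + (-13/3 + m/11) = -35/6 + m/11)
F(N, J) = -2 + 1/(J + 3/J)
K(-16, 6)*F(6, 1) = (-35/6 + (1/11)*(-16))*((-6 + 1 - 2*1²)/(3 + 1²)) = (-35/6 - 16/11)*((-6 + 1 - 2*1)/(3 + 1)) = -481*(-6 + 1 - 2)/(66*4) = -481*(-7)/264 = -481/66*(-7/4) = 3367/264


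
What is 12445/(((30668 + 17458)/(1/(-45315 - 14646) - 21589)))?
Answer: -8055013991675/1442841543 ≈ -5582.7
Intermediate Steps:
12445/(((30668 + 17458)/(1/(-45315 - 14646) - 21589))) = 12445/((48126/(1/(-59961) - 21589))) = 12445/((48126/(-1/59961 - 21589))) = 12445/((48126/(-1294498030/59961))) = 12445/((48126*(-59961/1294498030))) = 12445/(-1442841543/647249015) = 12445*(-647249015/1442841543) = -8055013991675/1442841543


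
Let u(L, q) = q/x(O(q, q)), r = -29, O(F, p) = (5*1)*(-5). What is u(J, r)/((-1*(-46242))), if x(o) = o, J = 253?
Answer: 29/1156050 ≈ 2.5085e-5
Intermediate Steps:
O(F, p) = -25 (O(F, p) = 5*(-5) = -25)
u(L, q) = -q/25 (u(L, q) = q/(-25) = q*(-1/25) = -q/25)
u(J, r)/((-1*(-46242))) = (-1/25*(-29))/((-1*(-46242))) = (29/25)/46242 = (29/25)*(1/46242) = 29/1156050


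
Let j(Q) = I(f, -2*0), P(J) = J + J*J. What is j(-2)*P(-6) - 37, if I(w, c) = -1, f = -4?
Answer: -67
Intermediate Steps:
P(J) = J + J²
j(Q) = -1
j(-2)*P(-6) - 37 = -(-6)*(1 - 6) - 37 = -(-6)*(-5) - 37 = -1*30 - 37 = -30 - 37 = -67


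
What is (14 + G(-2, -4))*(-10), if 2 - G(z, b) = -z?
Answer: -140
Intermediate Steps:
G(z, b) = 2 + z (G(z, b) = 2 - (-1)*z = 2 + z)
(14 + G(-2, -4))*(-10) = (14 + (2 - 2))*(-10) = (14 + 0)*(-10) = 14*(-10) = -140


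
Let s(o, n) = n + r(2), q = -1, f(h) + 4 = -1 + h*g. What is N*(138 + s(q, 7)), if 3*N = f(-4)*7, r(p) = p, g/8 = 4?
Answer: -45619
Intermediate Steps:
g = 32 (g = 8*4 = 32)
f(h) = -5 + 32*h (f(h) = -4 + (-1 + h*32) = -4 + (-1 + 32*h) = -5 + 32*h)
N = -931/3 (N = ((-5 + 32*(-4))*7)/3 = ((-5 - 128)*7)/3 = (-133*7)/3 = (⅓)*(-931) = -931/3 ≈ -310.33)
s(o, n) = 2 + n (s(o, n) = n + 2 = 2 + n)
N*(138 + s(q, 7)) = -931*(138 + (2 + 7))/3 = -931*(138 + 9)/3 = -931/3*147 = -45619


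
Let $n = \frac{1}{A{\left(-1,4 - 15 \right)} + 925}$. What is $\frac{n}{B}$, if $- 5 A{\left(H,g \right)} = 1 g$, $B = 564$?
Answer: $\frac{5}{2614704} \approx 1.9123 \cdot 10^{-6}$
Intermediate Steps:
$A{\left(H,g \right)} = - \frac{g}{5}$ ($A{\left(H,g \right)} = - \frac{1 g}{5} = - \frac{g}{5}$)
$n = \frac{5}{4636}$ ($n = \frac{1}{- \frac{4 - 15}{5} + 925} = \frac{1}{\left(- \frac{1}{5}\right) \left(-11\right) + 925} = \frac{1}{\frac{11}{5} + 925} = \frac{1}{\frac{4636}{5}} = \frac{5}{4636} \approx 0.0010785$)
$\frac{n}{B} = \frac{5}{4636 \cdot 564} = \frac{5}{4636} \cdot \frac{1}{564} = \frac{5}{2614704}$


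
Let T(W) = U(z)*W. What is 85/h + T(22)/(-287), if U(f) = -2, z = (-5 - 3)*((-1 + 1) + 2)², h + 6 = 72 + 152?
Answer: 33987/62566 ≈ 0.54322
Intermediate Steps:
h = 218 (h = -6 + (72 + 152) = -6 + 224 = 218)
z = -32 (z = -8*(0 + 2)² = -8*2² = -8*4 = -32)
T(W) = -2*W
85/h + T(22)/(-287) = 85/218 - 2*22/(-287) = 85*(1/218) - 44*(-1/287) = 85/218 + 44/287 = 33987/62566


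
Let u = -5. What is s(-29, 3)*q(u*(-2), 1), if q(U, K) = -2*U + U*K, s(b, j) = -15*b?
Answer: -4350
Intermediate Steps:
q(U, K) = -2*U + K*U
s(-29, 3)*q(u*(-2), 1) = (-15*(-29))*((-5*(-2))*(-2 + 1)) = 435*(10*(-1)) = 435*(-10) = -4350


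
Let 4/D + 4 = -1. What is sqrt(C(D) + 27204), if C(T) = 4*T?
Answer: 22*sqrt(1405)/5 ≈ 164.93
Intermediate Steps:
D = -4/5 (D = 4/(-4 - 1) = 4/(-5) = 4*(-1/5) = -4/5 ≈ -0.80000)
sqrt(C(D) + 27204) = sqrt(4*(-4/5) + 27204) = sqrt(-16/5 + 27204) = sqrt(136004/5) = 22*sqrt(1405)/5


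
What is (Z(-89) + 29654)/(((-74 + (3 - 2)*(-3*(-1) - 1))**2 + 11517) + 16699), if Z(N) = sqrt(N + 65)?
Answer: 14827/16700 + I*sqrt(6)/16700 ≈ 0.88784 + 0.00014668*I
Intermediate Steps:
Z(N) = sqrt(65 + N)
(Z(-89) + 29654)/(((-74 + (3 - 2)*(-3*(-1) - 1))**2 + 11517) + 16699) = (sqrt(65 - 89) + 29654)/(((-74 + (3 - 2)*(-3*(-1) - 1))**2 + 11517) + 16699) = (sqrt(-24) + 29654)/(((-74 + 1*(3 - 1))**2 + 11517) + 16699) = (2*I*sqrt(6) + 29654)/(((-74 + 1*2)**2 + 11517) + 16699) = (29654 + 2*I*sqrt(6))/(((-74 + 2)**2 + 11517) + 16699) = (29654 + 2*I*sqrt(6))/(((-72)**2 + 11517) + 16699) = (29654 + 2*I*sqrt(6))/((5184 + 11517) + 16699) = (29654 + 2*I*sqrt(6))/(16701 + 16699) = (29654 + 2*I*sqrt(6))/33400 = (29654 + 2*I*sqrt(6))*(1/33400) = 14827/16700 + I*sqrt(6)/16700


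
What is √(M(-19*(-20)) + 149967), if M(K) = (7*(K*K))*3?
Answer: √3182367 ≈ 1783.9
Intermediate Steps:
M(K) = 21*K² (M(K) = (7*K²)*3 = 21*K²)
√(M(-19*(-20)) + 149967) = √(21*(-19*(-20))² + 149967) = √(21*380² + 149967) = √(21*144400 + 149967) = √(3032400 + 149967) = √3182367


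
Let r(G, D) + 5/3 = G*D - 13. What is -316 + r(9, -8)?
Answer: -1208/3 ≈ -402.67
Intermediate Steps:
r(G, D) = -44/3 + D*G (r(G, D) = -5/3 + (G*D - 13) = -5/3 + (D*G - 13) = -5/3 + (-13 + D*G) = -44/3 + D*G)
-316 + r(9, -8) = -316 + (-44/3 - 8*9) = -316 + (-44/3 - 72) = -316 - 260/3 = -1208/3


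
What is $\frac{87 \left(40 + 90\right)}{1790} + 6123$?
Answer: $\frac{1097148}{179} \approx 6129.3$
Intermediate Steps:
$\frac{87 \left(40 + 90\right)}{1790} + 6123 = 87 \cdot 130 \cdot \frac{1}{1790} + 6123 = 11310 \cdot \frac{1}{1790} + 6123 = \frac{1131}{179} + 6123 = \frac{1097148}{179}$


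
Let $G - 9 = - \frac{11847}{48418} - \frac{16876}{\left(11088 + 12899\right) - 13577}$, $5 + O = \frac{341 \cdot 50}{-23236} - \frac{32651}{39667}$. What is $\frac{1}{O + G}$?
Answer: $\frac{29035433666855535}{16761634130213069} \approx 1.7323$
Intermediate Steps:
$O = - \frac{3021756523}{460851206}$ ($O = -5 - \left(\frac{32651}{39667} - \frac{341 \cdot 50}{-23236}\right) = -5 + \left(17050 \left(- \frac{1}{23236}\right) - \frac{32651}{39667}\right) = -5 - \frac{717500493}{460851206} = - \frac{3021756523}{460851206} \approx -6.5569$)
$G = \frac{1797926491}{252015690}$ ($G = 9 - \left(\frac{11847}{48418} + \frac{16876}{\left(11088 + 12899\right) - 13577}\right) = 9 - \left(\frac{11847}{48418} + \frac{16876}{23987 - 13577}\right) = 9 - \left(\frac{11847}{48418} + \frac{16876}{10410}\right) = 9 - \frac{470214719}{252015690} = \frac{1797926491}{252015690} \approx 7.1342$)
$\frac{1}{O + G} = \frac{1}{- \frac{3021756523}{460851206} + \frac{1797926491}{252015690}} = \frac{1}{\frac{16761634130213069}{29035433666855535}} = \frac{29035433666855535}{16761634130213069}$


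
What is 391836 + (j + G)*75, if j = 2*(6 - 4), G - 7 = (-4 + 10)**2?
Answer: 395361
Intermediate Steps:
G = 43 (G = 7 + (-4 + 10)**2 = 7 + 6**2 = 7 + 36 = 43)
j = 4 (j = 2*2 = 4)
391836 + (j + G)*75 = 391836 + (4 + 43)*75 = 391836 + 47*75 = 391836 + 3525 = 395361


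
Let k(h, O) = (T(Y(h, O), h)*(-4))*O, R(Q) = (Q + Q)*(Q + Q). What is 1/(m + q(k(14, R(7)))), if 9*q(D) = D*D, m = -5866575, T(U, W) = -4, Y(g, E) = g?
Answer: -9/42964679 ≈ -2.0947e-7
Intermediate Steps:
R(Q) = 4*Q**2 (R(Q) = (2*Q)*(2*Q) = 4*Q**2)
k(h, O) = 16*O (k(h, O) = (-4*(-4))*O = 16*O)
q(D) = D**2/9 (q(D) = (D*D)/9 = D**2/9)
1/(m + q(k(14, R(7)))) = 1/(-5866575 + (16*(4*7**2))**2/9) = 1/(-5866575 + (16*(4*49))**2/9) = 1/(-5866575 + (16*196)**2/9) = 1/(-5866575 + (1/9)*3136**2) = 1/(-5866575 + (1/9)*9834496) = 1/(-5866575 + 9834496/9) = 1/(-42964679/9) = -9/42964679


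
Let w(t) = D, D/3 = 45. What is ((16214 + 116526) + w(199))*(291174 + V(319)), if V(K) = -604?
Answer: 38609488750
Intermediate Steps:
D = 135 (D = 3*45 = 135)
w(t) = 135
((16214 + 116526) + w(199))*(291174 + V(319)) = ((16214 + 116526) + 135)*(291174 - 604) = (132740 + 135)*290570 = 132875*290570 = 38609488750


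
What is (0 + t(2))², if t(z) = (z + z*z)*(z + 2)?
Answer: 576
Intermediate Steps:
t(z) = (2 + z)*(z + z²) (t(z) = (z + z²)*(2 + z) = (2 + z)*(z + z²))
(0 + t(2))² = (0 + 2*(2 + 2² + 3*2))² = (0 + 2*(2 + 4 + 6))² = (0 + 2*12)² = (0 + 24)² = 24² = 576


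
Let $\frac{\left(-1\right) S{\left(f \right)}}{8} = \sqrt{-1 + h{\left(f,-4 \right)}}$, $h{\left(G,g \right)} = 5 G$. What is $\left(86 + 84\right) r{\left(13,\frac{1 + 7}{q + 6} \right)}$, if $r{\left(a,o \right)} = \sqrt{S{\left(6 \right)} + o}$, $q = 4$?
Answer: $68 \sqrt{5 - 50 \sqrt{29}} \approx 1105.4 i$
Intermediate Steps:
$S{\left(f \right)} = - 8 \sqrt{-1 + 5 f}$
$r{\left(a,o \right)} = \sqrt{o - 8 \sqrt{29}}$ ($r{\left(a,o \right)} = \sqrt{- 8 \sqrt{-1 + 5 \cdot 6} + o} = \sqrt{- 8 \sqrt{-1 + 30} + o} = \sqrt{- 8 \sqrt{29} + o} = \sqrt{o - 8 \sqrt{29}}$)
$\left(86 + 84\right) r{\left(13,\frac{1 + 7}{q + 6} \right)} = \left(86 + 84\right) \sqrt{\frac{1 + 7}{4 + 6} - 8 \sqrt{29}} = 170 \sqrt{\frac{8}{10} - 8 \sqrt{29}} = 170 \sqrt{8 \cdot \frac{1}{10} - 8 \sqrt{29}} = 170 \sqrt{\frac{4}{5} - 8 \sqrt{29}}$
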